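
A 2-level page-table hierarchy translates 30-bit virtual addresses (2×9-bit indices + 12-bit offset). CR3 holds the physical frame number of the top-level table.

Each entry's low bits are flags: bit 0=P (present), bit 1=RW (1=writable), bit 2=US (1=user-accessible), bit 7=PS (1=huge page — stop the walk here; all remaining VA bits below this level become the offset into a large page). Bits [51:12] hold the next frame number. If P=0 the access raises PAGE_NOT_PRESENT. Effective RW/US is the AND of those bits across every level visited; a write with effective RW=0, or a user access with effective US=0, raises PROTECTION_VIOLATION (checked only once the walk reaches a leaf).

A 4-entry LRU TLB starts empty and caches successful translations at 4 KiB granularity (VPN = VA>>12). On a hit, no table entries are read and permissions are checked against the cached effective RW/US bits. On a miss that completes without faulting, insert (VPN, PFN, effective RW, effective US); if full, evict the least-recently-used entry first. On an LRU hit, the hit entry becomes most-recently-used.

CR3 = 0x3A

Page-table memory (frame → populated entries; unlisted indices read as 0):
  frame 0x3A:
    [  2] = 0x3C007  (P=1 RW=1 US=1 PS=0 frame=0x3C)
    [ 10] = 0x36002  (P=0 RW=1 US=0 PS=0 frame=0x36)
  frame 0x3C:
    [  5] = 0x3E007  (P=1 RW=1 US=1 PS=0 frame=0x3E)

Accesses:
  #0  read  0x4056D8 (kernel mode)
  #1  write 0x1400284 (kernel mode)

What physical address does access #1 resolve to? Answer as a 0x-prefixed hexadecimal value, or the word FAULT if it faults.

Trace:
#0 VA=0x4056D8 (r,kernel):
  L0 @0x3A[2] → 0x3C007  P=1,RW=1,US=1,PS=0
  L1 @0x3C[5] → 0x3E007  P=1,RW=1,US=1,PS=0
  ✓ 0x3E6D8  — 2 lookups
#1 VA=0x1400284 (w,kernel):
  L0 @0x3A[10] → 0x36002  P=0,RW=1,US=0,PS=0
  ✗ PAGE_NOT_PRESENT  [1 reads]

Access #1 PA: FAULT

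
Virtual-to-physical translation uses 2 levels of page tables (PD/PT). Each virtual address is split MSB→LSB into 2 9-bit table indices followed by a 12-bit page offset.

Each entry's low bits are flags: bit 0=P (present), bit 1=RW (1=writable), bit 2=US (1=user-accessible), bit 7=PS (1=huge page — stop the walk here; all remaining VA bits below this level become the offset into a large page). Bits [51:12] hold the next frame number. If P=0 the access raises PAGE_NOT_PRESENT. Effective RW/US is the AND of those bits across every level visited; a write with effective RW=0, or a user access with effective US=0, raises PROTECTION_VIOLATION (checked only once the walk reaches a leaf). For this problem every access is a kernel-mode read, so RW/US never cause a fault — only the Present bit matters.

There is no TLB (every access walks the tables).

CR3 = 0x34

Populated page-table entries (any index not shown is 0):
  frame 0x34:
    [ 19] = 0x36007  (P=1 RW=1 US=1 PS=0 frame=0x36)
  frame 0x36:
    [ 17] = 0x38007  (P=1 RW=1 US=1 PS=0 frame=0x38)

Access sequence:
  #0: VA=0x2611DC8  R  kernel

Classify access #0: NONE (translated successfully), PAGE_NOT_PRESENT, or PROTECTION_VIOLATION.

Per-access translation:
#0 VA=0x2611DC8 (r,kernel):
  [0] read 0x34 idx=19: raw=0x36007 flags P=1 W=1 U=1 S=0
  [1] read 0x36 idx=17: raw=0x38007 flags P=1 W=1 U=1 S=0
  → PA=0x38DC8  (2 entries read)

Access #0 fault: NONE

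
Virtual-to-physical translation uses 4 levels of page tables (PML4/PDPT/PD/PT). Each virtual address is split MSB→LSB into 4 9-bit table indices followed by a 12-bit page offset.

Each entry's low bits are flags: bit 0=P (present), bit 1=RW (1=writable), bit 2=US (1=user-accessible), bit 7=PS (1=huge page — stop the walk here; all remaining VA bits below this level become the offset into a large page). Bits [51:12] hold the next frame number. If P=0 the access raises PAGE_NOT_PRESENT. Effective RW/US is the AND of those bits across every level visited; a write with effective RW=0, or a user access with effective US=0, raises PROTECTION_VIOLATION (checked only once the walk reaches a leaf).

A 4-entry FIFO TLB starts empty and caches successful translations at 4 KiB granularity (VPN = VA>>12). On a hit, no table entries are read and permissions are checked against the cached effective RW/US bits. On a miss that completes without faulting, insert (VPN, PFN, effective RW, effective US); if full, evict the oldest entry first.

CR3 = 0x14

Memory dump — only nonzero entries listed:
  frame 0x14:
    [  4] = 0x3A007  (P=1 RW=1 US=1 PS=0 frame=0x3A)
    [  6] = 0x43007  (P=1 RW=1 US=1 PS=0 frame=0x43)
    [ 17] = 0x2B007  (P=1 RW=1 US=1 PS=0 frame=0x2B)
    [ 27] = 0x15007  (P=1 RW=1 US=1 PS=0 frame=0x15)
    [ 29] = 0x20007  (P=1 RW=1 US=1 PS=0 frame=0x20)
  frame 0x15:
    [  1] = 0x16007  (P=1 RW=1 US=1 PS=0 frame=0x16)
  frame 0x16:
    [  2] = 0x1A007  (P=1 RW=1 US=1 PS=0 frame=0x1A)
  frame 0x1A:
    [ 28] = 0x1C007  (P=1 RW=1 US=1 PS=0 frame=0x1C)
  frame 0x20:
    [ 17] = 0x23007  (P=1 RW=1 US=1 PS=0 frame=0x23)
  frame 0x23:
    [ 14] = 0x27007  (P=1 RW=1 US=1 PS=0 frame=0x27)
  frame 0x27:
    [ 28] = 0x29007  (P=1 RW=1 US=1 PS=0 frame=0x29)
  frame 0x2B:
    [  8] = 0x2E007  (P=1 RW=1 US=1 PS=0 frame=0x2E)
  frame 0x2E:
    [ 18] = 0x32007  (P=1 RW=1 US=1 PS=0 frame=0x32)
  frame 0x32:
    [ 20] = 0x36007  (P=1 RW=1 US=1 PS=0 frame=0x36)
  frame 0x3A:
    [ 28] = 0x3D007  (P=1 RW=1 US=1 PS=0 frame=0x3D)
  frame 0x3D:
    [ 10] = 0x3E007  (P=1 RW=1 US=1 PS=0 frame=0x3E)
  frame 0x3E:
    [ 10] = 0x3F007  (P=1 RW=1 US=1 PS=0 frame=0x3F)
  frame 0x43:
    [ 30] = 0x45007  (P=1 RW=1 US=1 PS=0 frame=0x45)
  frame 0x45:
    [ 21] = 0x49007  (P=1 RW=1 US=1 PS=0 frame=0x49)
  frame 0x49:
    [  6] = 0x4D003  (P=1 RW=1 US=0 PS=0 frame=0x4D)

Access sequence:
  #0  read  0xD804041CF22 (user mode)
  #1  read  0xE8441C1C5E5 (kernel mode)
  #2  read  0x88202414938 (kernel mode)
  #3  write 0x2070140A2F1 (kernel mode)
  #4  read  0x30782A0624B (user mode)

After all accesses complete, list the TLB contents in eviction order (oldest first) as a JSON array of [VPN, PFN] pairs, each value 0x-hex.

Per-access translation:
#0 VA=0xD804041CF22 (r,user):
  lvl0: tbl 0x14, slot 27 ⇒ 0x15007 (P1/RW1/US1/PS0)
  lvl1: tbl 0x15, slot 1 ⇒ 0x16007 (P1/RW1/US1/PS0)
  lvl2: tbl 0x16, slot 2 ⇒ 0x1A007 (P1/RW1/US1/PS0)
  lvl3: tbl 0x1A, slot 28 ⇒ 0x1C007 (P1/RW1/US1/PS0)
  ✓ 0x1CF22  — 4 lookups
#1 VA=0xE8441C1C5E5 (r,kernel):
  lvl0: tbl 0x14, slot 29 ⇒ 0x20007 (P1/RW1/US1/PS0)
  lvl1: tbl 0x20, slot 17 ⇒ 0x23007 (P1/RW1/US1/PS0)
  lvl2: tbl 0x23, slot 14 ⇒ 0x27007 (P1/RW1/US1/PS0)
  lvl3: tbl 0x27, slot 28 ⇒ 0x29007 (P1/RW1/US1/PS0)
  ✓ 0x295E5  — 4 lookups
#2 VA=0x88202414938 (r,kernel):
  lvl0: tbl 0x14, slot 17 ⇒ 0x2B007 (P1/RW1/US1/PS0)
  lvl1: tbl 0x2B, slot 8 ⇒ 0x2E007 (P1/RW1/US1/PS0)
  lvl2: tbl 0x2E, slot 18 ⇒ 0x32007 (P1/RW1/US1/PS0)
  lvl3: tbl 0x32, slot 20 ⇒ 0x36007 (P1/RW1/US1/PS0)
  ✓ 0x36938  — 4 lookups
#3 VA=0x2070140A2F1 (w,kernel):
  lvl0: tbl 0x14, slot 4 ⇒ 0x3A007 (P1/RW1/US1/PS0)
  lvl1: tbl 0x3A, slot 28 ⇒ 0x3D007 (P1/RW1/US1/PS0)
  lvl2: tbl 0x3D, slot 10 ⇒ 0x3E007 (P1/RW1/US1/PS0)
  lvl3: tbl 0x3E, slot 10 ⇒ 0x3F007 (P1/RW1/US1/PS0)
  ✓ 0x3F2F1  — 4 lookups
#4 VA=0x30782A0624B (r,user):
  lvl0: tbl 0x14, slot 6 ⇒ 0x43007 (P1/RW1/US1/PS0)
  lvl1: tbl 0x43, slot 30 ⇒ 0x45007 (P1/RW1/US1/PS0)
  lvl2: tbl 0x45, slot 21 ⇒ 0x49007 (P1/RW1/US1/PS0)
  lvl3: tbl 0x49, slot 6 ⇒ 0x4D003 (P1/RW1/US0/PS0)
  ✗ PROTECTION_VIOLATION  [4 reads]

TLB: [["0xD804041C", "0x1C"], ["0xE8441C1C", "0x29"], ["0x88202414", "0x36"], ["0x2070140A", "0x3F"]]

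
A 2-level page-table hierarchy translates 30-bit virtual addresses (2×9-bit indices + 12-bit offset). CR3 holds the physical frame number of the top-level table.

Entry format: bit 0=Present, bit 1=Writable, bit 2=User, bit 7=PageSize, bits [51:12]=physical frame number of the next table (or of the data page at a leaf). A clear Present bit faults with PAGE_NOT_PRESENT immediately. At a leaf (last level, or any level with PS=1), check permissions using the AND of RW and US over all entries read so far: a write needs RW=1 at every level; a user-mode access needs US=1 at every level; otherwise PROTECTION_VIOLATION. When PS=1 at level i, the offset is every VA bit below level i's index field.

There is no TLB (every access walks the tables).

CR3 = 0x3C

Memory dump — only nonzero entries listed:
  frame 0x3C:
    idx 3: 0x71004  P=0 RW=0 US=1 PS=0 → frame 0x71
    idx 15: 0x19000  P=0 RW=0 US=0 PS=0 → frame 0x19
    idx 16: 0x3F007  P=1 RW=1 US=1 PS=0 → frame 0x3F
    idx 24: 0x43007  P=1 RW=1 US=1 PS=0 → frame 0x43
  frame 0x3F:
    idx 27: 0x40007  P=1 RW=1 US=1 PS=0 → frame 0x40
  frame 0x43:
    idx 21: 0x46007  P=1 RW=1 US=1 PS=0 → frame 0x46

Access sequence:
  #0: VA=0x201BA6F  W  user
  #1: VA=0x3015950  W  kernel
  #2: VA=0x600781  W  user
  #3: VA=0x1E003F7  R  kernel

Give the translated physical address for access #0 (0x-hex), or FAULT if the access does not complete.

Walk each access:
#0 VA=0x201BA6F (w,user):
  L0: frame=0x3C idx=16 entry=0x3F007 [P=1 RW=1 US=1 PS=0]
  L1: frame=0x3F idx=27 entry=0x40007 [P=1 RW=1 US=1 PS=0]
  ✓ 0x40A6F  — 2 lookups
#1 VA=0x3015950 (w,kernel):
  L0: frame=0x3C idx=24 entry=0x43007 [P=1 RW=1 US=1 PS=0]
  L1: frame=0x43 idx=21 entry=0x46007 [P=1 RW=1 US=1 PS=0]
  ✓ 0x46950  — 2 lookups
#2 VA=0x600781 (w,user):
  L0: frame=0x3C idx=3 entry=0x71004 [P=0 RW=0 US=1 PS=0]
  ⇒ fault: PAGE_NOT_PRESENT  — 1 lookups
#3 VA=0x1E003F7 (r,kernel):
  L0: frame=0x3C idx=15 entry=0x19000 [P=0 RW=0 US=0 PS=0]
  ⇒ fault: PAGE_NOT_PRESENT  — 1 lookups

Access #0 PA: 0x40A6F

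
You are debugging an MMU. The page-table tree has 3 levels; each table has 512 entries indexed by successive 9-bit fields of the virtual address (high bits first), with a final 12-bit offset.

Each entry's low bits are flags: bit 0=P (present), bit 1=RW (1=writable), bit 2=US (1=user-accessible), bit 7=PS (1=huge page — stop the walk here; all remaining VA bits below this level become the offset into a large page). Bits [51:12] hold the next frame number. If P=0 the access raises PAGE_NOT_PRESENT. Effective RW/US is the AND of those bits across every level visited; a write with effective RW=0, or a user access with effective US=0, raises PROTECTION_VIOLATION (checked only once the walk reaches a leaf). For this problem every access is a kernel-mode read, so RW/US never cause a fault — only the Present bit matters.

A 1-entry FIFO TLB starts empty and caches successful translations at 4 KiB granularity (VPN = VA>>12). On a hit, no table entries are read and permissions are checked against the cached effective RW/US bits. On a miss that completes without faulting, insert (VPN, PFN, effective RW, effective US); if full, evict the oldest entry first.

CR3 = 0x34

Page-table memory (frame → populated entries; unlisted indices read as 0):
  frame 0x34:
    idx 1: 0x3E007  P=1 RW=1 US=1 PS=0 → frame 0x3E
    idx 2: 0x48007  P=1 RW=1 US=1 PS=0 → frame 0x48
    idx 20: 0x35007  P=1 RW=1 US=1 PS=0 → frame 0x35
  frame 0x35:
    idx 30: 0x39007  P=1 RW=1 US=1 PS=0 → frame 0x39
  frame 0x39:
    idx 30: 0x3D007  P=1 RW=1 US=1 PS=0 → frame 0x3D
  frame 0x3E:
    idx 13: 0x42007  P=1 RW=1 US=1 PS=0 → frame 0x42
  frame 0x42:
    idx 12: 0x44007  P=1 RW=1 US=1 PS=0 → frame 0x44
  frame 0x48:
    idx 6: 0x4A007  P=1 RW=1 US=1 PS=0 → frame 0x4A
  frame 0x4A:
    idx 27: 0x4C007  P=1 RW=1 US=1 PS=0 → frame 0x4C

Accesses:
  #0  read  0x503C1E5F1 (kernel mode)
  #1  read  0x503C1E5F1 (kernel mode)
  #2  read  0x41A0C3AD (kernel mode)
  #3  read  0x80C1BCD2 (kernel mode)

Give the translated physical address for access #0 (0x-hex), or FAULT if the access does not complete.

Walk each access:
#0 VA=0x503C1E5F1 (r,kernel):
  [0] read 0x34 idx=20: raw=0x35007 flags P=1 W=1 U=1 S=0
  [1] read 0x35 idx=30: raw=0x39007 flags P=1 W=1 U=1 S=0
  [2] read 0x39 idx=30: raw=0x3D007 flags P=1 W=1 U=1 S=0
  ✓ 0x3D5F1  — 3 lookups
#1 VA=0x503C1E5F1 (r,kernel):
  TLB hit vpn=0x503C1E → PA=0x3D5F1
#2 VA=0x41A0C3AD (r,kernel):
  [0] read 0x34 idx=1: raw=0x3E007 flags P=1 W=1 U=1 S=0
  [1] read 0x3E idx=13: raw=0x42007 flags P=1 W=1 U=1 S=0
  [2] read 0x42 idx=12: raw=0x44007 flags P=1 W=1 U=1 S=0
  ✓ 0x443AD  — 3 lookups
#3 VA=0x80C1BCD2 (r,kernel):
  [0] read 0x34 idx=2: raw=0x48007 flags P=1 W=1 U=1 S=0
  [1] read 0x48 idx=6: raw=0x4A007 flags P=1 W=1 U=1 S=0
  [2] read 0x4A idx=27: raw=0x4C007 flags P=1 W=1 U=1 S=0
  ✓ 0x4CCD2  — 3 lookups

Access #0 PA: 0x3D5F1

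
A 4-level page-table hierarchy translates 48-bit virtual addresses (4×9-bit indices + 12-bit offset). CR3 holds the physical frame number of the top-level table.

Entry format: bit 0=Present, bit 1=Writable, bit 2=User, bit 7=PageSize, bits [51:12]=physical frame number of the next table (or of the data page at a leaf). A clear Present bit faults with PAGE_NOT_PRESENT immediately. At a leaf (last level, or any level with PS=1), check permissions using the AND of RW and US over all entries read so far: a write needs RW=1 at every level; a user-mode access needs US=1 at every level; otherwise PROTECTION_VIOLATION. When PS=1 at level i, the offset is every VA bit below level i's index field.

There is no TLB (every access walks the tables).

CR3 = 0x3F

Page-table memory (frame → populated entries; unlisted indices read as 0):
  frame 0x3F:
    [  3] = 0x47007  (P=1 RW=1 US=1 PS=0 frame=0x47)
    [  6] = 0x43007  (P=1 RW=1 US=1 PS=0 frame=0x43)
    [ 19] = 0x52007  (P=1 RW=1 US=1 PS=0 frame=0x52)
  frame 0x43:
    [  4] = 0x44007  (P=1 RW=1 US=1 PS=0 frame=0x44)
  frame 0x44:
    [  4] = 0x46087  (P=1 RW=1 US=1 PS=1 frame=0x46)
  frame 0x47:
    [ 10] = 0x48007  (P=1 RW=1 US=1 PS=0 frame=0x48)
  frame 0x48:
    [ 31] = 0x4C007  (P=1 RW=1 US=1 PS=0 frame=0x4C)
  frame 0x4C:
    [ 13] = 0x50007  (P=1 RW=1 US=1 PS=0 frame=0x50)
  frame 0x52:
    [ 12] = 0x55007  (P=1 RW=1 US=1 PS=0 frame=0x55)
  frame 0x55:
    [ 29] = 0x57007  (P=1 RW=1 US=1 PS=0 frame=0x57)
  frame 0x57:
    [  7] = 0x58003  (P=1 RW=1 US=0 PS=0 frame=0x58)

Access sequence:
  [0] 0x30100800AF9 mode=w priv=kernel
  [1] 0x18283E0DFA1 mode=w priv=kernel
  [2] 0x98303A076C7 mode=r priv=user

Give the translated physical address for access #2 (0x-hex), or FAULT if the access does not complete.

Per-access translation:
#0 VA=0x30100800AF9 (w,kernel):
  [0] read 0x3F idx=6: raw=0x43007 flags P=1 W=1 U=1 S=0
  [1] read 0x43 idx=4: raw=0x44007 flags P=1 W=1 U=1 S=0
  [2] read 0x44 idx=4: raw=0x46087 flags P=1 W=1 U=1 S=1
  ✓ 0x46AF9 (huge @L2)  — 3 lookups
#1 VA=0x18283E0DFA1 (w,kernel):
  [0] read 0x3F idx=3: raw=0x47007 flags P=1 W=1 U=1 S=0
  [1] read 0x47 idx=10: raw=0x48007 flags P=1 W=1 U=1 S=0
  [2] read 0x48 idx=31: raw=0x4C007 flags P=1 W=1 U=1 S=0
  [3] read 0x4C idx=13: raw=0x50007 flags P=1 W=1 U=1 S=0
  ✓ 0x50FA1  — 4 lookups
#2 VA=0x98303A076C7 (r,user):
  [0] read 0x3F idx=19: raw=0x52007 flags P=1 W=1 U=1 S=0
  [1] read 0x52 idx=12: raw=0x55007 flags P=1 W=1 U=1 S=0
  [2] read 0x55 idx=29: raw=0x57007 flags P=1 W=1 U=1 S=0
  [3] read 0x57 idx=7: raw=0x58003 flags P=1 W=1 U=0 S=0
  ✗ PROTECTION_VIOLATION  [4 reads]

Access #2 PA: FAULT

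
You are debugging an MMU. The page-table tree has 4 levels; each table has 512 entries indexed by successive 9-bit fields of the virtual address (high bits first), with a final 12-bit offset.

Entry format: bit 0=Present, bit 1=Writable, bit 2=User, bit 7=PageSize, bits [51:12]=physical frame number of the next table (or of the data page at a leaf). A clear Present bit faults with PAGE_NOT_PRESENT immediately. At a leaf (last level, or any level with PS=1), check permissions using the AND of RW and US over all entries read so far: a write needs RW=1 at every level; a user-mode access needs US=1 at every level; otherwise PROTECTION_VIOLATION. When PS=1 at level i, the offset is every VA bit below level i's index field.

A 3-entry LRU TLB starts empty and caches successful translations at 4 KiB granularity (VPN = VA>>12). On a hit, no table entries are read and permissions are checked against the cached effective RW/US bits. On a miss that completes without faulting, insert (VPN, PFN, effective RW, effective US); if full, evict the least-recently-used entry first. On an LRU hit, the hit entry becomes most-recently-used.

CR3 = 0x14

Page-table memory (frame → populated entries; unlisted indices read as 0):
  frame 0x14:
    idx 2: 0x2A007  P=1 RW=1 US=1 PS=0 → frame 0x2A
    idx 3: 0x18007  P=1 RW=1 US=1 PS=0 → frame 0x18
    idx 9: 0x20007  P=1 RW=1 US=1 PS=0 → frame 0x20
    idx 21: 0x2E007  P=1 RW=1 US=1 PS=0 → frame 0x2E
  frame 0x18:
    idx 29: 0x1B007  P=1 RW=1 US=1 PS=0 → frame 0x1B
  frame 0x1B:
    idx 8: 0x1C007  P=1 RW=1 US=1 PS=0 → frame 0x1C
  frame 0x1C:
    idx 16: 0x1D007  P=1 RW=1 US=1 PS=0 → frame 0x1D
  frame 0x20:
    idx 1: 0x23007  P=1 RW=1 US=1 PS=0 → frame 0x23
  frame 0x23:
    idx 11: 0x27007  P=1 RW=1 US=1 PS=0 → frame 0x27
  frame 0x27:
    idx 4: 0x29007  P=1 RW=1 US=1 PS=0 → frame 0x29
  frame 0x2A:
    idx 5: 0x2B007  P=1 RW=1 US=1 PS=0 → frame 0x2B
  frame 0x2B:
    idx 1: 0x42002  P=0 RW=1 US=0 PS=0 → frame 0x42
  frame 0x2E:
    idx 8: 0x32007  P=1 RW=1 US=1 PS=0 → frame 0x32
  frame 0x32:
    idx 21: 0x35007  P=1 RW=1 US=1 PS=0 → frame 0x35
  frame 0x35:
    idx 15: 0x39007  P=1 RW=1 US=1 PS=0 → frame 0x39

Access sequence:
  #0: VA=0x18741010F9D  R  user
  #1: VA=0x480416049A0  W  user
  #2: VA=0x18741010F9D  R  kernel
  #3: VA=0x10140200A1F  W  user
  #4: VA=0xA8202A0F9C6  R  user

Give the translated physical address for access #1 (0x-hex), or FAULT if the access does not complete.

Per-access translation:
#0 VA=0x18741010F9D (r,user):
  [0] read 0x14 idx=3: raw=0x18007 flags P=1 W=1 U=1 S=0
  [1] read 0x18 idx=29: raw=0x1B007 flags P=1 W=1 U=1 S=0
  [2] read 0x1B idx=8: raw=0x1C007 flags P=1 W=1 U=1 S=0
  [3] read 0x1C idx=16: raw=0x1D007 flags P=1 W=1 U=1 S=0
  → PA=0x1DF9D  (4 entries read)
#1 VA=0x480416049A0 (w,user):
  [0] read 0x14 idx=9: raw=0x20007 flags P=1 W=1 U=1 S=0
  [1] read 0x20 idx=1: raw=0x23007 flags P=1 W=1 U=1 S=0
  [2] read 0x23 idx=11: raw=0x27007 flags P=1 W=1 U=1 S=0
  [3] read 0x27 idx=4: raw=0x29007 flags P=1 W=1 U=1 S=0
  → PA=0x299A0  (4 entries read)
#2 VA=0x18741010F9D (r,kernel):
  TLB hit vpn=0x18741010 → PA=0x1DF9D
#3 VA=0x10140200A1F (w,user):
  [0] read 0x14 idx=2: raw=0x2A007 flags P=1 W=1 U=1 S=0
  [1] read 0x2A idx=5: raw=0x2B007 flags P=1 W=1 U=1 S=0
  [2] read 0x2B idx=1: raw=0x42002 flags P=0 W=1 U=0 S=0
  → PAGE_NOT_PRESENT  (3 entries read)
#4 VA=0xA8202A0F9C6 (r,user):
  [0] read 0x14 idx=21: raw=0x2E007 flags P=1 W=1 U=1 S=0
  [1] read 0x2E idx=8: raw=0x32007 flags P=1 W=1 U=1 S=0
  [2] read 0x32 idx=21: raw=0x35007 flags P=1 W=1 U=1 S=0
  [3] read 0x35 idx=15: raw=0x39007 flags P=1 W=1 U=1 S=0
  → PA=0x399C6  (4 entries read)

Access #1 PA: 0x299A0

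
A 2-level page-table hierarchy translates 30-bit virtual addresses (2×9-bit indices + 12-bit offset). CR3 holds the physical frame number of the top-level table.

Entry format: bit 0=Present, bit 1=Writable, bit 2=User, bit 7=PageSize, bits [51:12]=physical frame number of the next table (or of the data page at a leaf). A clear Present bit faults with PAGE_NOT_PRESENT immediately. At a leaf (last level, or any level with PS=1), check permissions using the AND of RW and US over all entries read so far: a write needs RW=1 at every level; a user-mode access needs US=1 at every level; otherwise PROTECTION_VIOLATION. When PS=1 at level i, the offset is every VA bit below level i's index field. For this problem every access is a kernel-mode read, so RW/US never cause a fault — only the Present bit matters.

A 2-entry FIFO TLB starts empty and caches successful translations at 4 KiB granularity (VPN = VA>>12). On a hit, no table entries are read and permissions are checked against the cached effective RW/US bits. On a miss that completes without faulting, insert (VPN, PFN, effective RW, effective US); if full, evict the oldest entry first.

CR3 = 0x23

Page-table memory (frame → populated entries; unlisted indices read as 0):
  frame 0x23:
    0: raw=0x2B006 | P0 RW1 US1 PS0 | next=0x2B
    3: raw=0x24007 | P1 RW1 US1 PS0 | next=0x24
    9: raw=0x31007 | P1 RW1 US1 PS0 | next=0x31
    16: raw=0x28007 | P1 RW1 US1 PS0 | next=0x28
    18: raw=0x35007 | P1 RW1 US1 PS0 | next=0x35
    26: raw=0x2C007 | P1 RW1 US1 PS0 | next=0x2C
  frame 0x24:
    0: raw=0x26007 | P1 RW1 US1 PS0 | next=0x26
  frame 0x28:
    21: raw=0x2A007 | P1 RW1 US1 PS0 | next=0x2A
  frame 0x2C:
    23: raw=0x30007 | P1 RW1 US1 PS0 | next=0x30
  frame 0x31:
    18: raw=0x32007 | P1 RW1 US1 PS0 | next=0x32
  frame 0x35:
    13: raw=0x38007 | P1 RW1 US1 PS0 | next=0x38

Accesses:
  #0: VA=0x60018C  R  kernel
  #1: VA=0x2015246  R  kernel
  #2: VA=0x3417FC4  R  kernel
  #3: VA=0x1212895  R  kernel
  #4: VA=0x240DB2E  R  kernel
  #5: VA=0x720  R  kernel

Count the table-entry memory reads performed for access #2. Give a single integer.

Per-access translation:
#0 VA=0x60018C (r,kernel):
  [0] read 0x23 idx=3: raw=0x24007 flags P=1 W=1 U=1 S=0
  [1] read 0x24 idx=0: raw=0x26007 flags P=1 W=1 U=1 S=0
  ⇒ phys 0x2618C  [2 reads]
#1 VA=0x2015246 (r,kernel):
  [0] read 0x23 idx=16: raw=0x28007 flags P=1 W=1 U=1 S=0
  [1] read 0x28 idx=21: raw=0x2A007 flags P=1 W=1 U=1 S=0
  ⇒ phys 0x2A246  [2 reads]
#2 VA=0x3417FC4 (r,kernel):
  [0] read 0x23 idx=26: raw=0x2C007 flags P=1 W=1 U=1 S=0
  [1] read 0x2C idx=23: raw=0x30007 flags P=1 W=1 U=1 S=0
  ⇒ phys 0x30FC4  [2 reads]
#3 VA=0x1212895 (r,kernel):
  [0] read 0x23 idx=9: raw=0x31007 flags P=1 W=1 U=1 S=0
  [1] read 0x31 idx=18: raw=0x32007 flags P=1 W=1 U=1 S=0
  ⇒ phys 0x32895  [2 reads]
#4 VA=0x240DB2E (r,kernel):
  [0] read 0x23 idx=18: raw=0x35007 flags P=1 W=1 U=1 S=0
  [1] read 0x35 idx=13: raw=0x38007 flags P=1 W=1 U=1 S=0
  ⇒ phys 0x38B2E  [2 reads]
#5 VA=0x720 (r,kernel):
  [0] read 0x23 idx=0: raw=0x2B006 flags P=0 W=1 U=1 S=0
  ✗ PAGE_NOT_PRESENT  [1 reads]

Entries read for #2: 2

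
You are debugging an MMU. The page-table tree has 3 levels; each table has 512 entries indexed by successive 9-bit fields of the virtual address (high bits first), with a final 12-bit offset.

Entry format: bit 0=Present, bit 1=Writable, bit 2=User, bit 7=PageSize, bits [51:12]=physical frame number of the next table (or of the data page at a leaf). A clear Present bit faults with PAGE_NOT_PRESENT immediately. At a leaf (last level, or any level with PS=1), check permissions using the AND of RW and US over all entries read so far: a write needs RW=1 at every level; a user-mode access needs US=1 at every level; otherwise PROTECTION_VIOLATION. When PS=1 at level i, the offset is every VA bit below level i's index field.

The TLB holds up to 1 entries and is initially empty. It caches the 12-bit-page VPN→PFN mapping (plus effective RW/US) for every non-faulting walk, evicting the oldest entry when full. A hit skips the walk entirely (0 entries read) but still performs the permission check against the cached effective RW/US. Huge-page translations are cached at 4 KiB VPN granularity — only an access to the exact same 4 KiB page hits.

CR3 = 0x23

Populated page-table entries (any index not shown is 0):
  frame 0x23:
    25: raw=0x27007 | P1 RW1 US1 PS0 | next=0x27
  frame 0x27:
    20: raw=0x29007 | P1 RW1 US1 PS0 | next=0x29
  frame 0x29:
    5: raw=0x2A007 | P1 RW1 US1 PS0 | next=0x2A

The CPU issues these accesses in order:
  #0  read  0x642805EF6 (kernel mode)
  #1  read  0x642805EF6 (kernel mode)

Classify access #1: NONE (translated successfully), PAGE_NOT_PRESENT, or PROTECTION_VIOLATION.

Trace:
#0 VA=0x642805EF6 (r,kernel):
  lvl0: tbl 0x23, slot 25 ⇒ 0x27007 (P1/RW1/US1/PS0)
  lvl1: tbl 0x27, slot 20 ⇒ 0x29007 (P1/RW1/US1/PS0)
  lvl2: tbl 0x29, slot 5 ⇒ 0x2A007 (P1/RW1/US1/PS0)
  ✓ 0x2AEF6  — 3 lookups
#1 VA=0x642805EF6 (r,kernel):
  TLB hit vpn=0x642805 → PA=0x2AEF6

Access #1 fault: NONE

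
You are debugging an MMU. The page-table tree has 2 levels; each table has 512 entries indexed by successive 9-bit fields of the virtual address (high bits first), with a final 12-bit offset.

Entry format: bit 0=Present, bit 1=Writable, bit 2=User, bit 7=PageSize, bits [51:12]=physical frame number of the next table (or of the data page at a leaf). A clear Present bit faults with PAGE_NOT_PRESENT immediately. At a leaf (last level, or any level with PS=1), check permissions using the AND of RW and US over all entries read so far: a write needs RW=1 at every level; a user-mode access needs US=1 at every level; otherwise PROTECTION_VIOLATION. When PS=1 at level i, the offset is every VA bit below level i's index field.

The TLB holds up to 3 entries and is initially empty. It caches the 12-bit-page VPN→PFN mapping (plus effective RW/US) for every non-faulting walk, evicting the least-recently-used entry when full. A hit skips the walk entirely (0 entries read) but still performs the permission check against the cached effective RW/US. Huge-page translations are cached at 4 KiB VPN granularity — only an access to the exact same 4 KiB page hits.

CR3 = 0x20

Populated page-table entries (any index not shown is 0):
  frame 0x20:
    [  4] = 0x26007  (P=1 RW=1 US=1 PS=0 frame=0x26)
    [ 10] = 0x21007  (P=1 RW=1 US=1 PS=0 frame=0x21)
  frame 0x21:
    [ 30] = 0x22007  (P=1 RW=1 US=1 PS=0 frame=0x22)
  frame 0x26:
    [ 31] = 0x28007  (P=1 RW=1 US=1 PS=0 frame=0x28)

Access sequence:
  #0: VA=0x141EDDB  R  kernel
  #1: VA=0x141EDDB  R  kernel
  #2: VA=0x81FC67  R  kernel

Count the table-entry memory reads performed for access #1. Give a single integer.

Per-access translation:
#0 VA=0x141EDDB (r,kernel):
  L0: frame=0x20 idx=10 entry=0x21007 [P=1 RW=1 US=1 PS=0]
  L1: frame=0x21 idx=30 entry=0x22007 [P=1 RW=1 US=1 PS=0]
  ⇒ phys 0x22DDB  [2 reads]
#1 VA=0x141EDDB (r,kernel):
  TLB hit vpn=0x141E → PA=0x22DDB
#2 VA=0x81FC67 (r,kernel):
  L0: frame=0x20 idx=4 entry=0x26007 [P=1 RW=1 US=1 PS=0]
  L1: frame=0x26 idx=31 entry=0x28007 [P=1 RW=1 US=1 PS=0]
  ⇒ phys 0x28C67  [2 reads]

Entries read for #1: 0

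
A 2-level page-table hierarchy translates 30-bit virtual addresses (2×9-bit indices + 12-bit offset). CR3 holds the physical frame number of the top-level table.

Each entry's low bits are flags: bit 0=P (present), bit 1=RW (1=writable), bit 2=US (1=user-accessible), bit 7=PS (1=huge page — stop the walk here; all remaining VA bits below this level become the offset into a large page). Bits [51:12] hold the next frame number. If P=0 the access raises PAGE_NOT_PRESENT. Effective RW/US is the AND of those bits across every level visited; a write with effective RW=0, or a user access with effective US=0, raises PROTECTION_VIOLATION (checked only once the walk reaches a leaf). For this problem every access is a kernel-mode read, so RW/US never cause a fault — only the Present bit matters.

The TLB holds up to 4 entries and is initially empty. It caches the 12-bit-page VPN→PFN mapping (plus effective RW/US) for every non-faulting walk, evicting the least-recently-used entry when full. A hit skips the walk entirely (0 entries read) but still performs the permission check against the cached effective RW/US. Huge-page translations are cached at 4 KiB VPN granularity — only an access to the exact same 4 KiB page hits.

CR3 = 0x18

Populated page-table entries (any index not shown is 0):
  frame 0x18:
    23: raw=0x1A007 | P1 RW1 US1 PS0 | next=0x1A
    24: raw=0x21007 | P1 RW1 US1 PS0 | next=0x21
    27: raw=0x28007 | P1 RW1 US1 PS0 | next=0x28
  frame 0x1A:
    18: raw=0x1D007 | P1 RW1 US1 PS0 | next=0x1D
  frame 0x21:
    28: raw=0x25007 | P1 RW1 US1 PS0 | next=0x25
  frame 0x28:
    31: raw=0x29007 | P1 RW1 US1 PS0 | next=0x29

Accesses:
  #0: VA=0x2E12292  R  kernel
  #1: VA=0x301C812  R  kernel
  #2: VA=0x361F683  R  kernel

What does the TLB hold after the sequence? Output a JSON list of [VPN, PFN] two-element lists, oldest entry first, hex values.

Per-access translation:
#0 VA=0x2E12292 (r,kernel):
  L0 @0x18[23] → 0x1A007  P=1,RW=1,US=1,PS=0
  L1 @0x1A[18] → 0x1D007  P=1,RW=1,US=1,PS=0
  → PA=0x1D292  (2 entries read)
#1 VA=0x301C812 (r,kernel):
  L0 @0x18[24] → 0x21007  P=1,RW=1,US=1,PS=0
  L1 @0x21[28] → 0x25007  P=1,RW=1,US=1,PS=0
  → PA=0x25812  (2 entries read)
#2 VA=0x361F683 (r,kernel):
  L0 @0x18[27] → 0x28007  P=1,RW=1,US=1,PS=0
  L1 @0x28[31] → 0x29007  P=1,RW=1,US=1,PS=0
  → PA=0x29683  (2 entries read)

TLB: [["0x2E12", "0x1D"], ["0x301C", "0x25"], ["0x361F", "0x29"]]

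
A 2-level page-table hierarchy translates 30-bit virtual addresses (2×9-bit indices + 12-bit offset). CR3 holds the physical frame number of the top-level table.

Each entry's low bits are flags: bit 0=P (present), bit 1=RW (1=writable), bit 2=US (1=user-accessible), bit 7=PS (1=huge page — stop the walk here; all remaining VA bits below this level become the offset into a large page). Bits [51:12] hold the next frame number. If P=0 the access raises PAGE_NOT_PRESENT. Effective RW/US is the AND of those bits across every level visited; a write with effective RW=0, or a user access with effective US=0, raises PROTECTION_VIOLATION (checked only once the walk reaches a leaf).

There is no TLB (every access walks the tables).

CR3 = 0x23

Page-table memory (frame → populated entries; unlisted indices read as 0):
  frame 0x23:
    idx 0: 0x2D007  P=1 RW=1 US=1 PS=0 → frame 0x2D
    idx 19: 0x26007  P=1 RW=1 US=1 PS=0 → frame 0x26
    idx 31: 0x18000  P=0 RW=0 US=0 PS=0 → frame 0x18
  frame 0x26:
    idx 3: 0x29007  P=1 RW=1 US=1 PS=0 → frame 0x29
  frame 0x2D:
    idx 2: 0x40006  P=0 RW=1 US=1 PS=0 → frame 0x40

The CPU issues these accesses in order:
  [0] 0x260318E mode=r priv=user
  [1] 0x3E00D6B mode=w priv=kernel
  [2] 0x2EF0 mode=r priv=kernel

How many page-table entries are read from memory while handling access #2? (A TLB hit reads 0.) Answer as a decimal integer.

Walk each access:
#0 VA=0x260318E (r,user):
  L0 @0x23[19] → 0x26007  P=1,RW=1,US=1,PS=0
  L1 @0x26[3] → 0x29007  P=1,RW=1,US=1,PS=0
  → PA=0x2918E  (2 entries read)
#1 VA=0x3E00D6B (w,kernel):
  L0 @0x23[31] → 0x18000  P=0,RW=0,US=0,PS=0
  ✗ PAGE_NOT_PRESENT  [1 reads]
#2 VA=0x2EF0 (r,kernel):
  L0 @0x23[0] → 0x2D007  P=1,RW=1,US=1,PS=0
  L1 @0x2D[2] → 0x40006  P=0,RW=1,US=1,PS=0
  ✗ PAGE_NOT_PRESENT  [2 reads]

Entries read for #2: 2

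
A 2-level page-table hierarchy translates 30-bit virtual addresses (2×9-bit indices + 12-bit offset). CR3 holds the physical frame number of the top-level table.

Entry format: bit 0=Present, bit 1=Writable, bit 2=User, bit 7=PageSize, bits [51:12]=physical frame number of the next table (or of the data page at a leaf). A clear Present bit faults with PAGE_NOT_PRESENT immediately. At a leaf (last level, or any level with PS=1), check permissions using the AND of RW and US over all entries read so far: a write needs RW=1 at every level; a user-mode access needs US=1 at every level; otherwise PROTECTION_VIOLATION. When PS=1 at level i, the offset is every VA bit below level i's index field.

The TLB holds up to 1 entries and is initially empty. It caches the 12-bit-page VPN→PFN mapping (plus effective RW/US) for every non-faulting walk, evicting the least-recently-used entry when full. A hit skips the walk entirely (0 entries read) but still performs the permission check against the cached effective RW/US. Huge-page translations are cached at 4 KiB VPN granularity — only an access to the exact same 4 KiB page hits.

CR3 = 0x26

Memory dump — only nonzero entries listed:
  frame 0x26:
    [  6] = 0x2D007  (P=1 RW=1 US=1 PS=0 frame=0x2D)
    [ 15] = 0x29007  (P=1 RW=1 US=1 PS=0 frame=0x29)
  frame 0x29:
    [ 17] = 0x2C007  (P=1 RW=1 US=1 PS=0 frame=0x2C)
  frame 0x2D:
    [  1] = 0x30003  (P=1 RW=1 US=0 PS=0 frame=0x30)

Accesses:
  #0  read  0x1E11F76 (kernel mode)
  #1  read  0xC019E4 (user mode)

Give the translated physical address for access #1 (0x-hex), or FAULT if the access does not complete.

Trace:
#0 VA=0x1E11F76 (r,kernel):
  L0 @0x26[15] → 0x29007  P=1,RW=1,US=1,PS=0
  L1 @0x29[17] → 0x2C007  P=1,RW=1,US=1,PS=0
  → PA=0x2CF76  (2 entries read)
#1 VA=0xC019E4 (r,user):
  L0 @0x26[6] → 0x2D007  P=1,RW=1,US=1,PS=0
  L1 @0x2D[1] → 0x30003  P=1,RW=1,US=0,PS=0
  ⇒ fault: PROTECTION_VIOLATION  — 2 lookups

Access #1 PA: FAULT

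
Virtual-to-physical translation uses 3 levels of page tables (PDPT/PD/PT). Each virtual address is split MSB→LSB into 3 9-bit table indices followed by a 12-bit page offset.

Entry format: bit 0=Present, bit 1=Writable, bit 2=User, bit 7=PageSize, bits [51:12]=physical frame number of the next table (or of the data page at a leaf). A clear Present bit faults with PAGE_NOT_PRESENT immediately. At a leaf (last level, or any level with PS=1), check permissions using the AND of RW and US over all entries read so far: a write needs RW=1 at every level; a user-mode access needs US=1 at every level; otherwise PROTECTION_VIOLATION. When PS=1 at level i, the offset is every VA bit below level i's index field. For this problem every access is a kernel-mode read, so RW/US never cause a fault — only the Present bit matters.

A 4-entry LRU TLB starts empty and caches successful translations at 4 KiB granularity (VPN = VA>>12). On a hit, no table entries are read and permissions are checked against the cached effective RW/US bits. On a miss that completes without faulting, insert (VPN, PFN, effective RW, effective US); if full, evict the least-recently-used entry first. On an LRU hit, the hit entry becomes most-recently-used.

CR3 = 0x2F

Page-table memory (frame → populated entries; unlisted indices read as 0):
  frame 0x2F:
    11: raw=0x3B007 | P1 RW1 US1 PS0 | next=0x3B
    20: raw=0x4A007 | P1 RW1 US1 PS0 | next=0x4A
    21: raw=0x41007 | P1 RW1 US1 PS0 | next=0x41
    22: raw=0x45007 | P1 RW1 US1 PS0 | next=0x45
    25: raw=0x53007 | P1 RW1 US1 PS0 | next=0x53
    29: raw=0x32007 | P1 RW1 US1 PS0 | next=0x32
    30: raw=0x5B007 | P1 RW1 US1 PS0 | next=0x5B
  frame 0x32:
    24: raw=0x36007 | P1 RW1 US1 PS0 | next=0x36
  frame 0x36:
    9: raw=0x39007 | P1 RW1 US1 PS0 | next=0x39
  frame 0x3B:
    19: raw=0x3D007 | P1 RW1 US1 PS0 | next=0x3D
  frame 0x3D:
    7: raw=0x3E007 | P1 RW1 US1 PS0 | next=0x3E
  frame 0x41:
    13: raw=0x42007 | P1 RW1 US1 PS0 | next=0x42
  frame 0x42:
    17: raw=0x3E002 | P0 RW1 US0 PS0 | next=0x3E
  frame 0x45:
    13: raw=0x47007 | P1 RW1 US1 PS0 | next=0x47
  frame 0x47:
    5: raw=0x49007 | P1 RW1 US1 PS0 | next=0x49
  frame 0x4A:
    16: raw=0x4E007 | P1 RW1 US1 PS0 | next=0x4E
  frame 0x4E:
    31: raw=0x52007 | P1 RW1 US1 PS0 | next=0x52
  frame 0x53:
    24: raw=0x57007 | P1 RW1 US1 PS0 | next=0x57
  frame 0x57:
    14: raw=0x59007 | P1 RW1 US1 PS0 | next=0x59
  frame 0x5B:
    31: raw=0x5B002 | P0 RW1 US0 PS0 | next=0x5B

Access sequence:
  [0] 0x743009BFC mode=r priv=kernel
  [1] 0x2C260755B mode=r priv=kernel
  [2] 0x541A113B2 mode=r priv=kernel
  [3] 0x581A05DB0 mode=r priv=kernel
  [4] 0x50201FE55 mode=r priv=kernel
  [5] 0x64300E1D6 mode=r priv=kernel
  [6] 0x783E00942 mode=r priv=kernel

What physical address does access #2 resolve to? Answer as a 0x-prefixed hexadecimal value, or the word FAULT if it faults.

Trace:
#0 VA=0x743009BFC (r,kernel):
  lvl0: tbl 0x2F, slot 29 ⇒ 0x32007 (P1/RW1/US1/PS0)
  lvl1: tbl 0x32, slot 24 ⇒ 0x36007 (P1/RW1/US1/PS0)
  lvl2: tbl 0x36, slot 9 ⇒ 0x39007 (P1/RW1/US1/PS0)
  ⇒ phys 0x39BFC  [3 reads]
#1 VA=0x2C260755B (r,kernel):
  lvl0: tbl 0x2F, slot 11 ⇒ 0x3B007 (P1/RW1/US1/PS0)
  lvl1: tbl 0x3B, slot 19 ⇒ 0x3D007 (P1/RW1/US1/PS0)
  lvl2: tbl 0x3D, slot 7 ⇒ 0x3E007 (P1/RW1/US1/PS0)
  ⇒ phys 0x3E55B  [3 reads]
#2 VA=0x541A113B2 (r,kernel):
  lvl0: tbl 0x2F, slot 21 ⇒ 0x41007 (P1/RW1/US1/PS0)
  lvl1: tbl 0x41, slot 13 ⇒ 0x42007 (P1/RW1/US1/PS0)
  lvl2: tbl 0x42, slot 17 ⇒ 0x3E002 (P0/RW1/US0/PS0)
  ⇒ fault: PAGE_NOT_PRESENT  — 3 lookups
#3 VA=0x581A05DB0 (r,kernel):
  lvl0: tbl 0x2F, slot 22 ⇒ 0x45007 (P1/RW1/US1/PS0)
  lvl1: tbl 0x45, slot 13 ⇒ 0x47007 (P1/RW1/US1/PS0)
  lvl2: tbl 0x47, slot 5 ⇒ 0x49007 (P1/RW1/US1/PS0)
  ⇒ phys 0x49DB0  [3 reads]
#4 VA=0x50201FE55 (r,kernel):
  lvl0: tbl 0x2F, slot 20 ⇒ 0x4A007 (P1/RW1/US1/PS0)
  lvl1: tbl 0x4A, slot 16 ⇒ 0x4E007 (P1/RW1/US1/PS0)
  lvl2: tbl 0x4E, slot 31 ⇒ 0x52007 (P1/RW1/US1/PS0)
  ⇒ phys 0x52E55  [3 reads]
#5 VA=0x64300E1D6 (r,kernel):
  lvl0: tbl 0x2F, slot 25 ⇒ 0x53007 (P1/RW1/US1/PS0)
  lvl1: tbl 0x53, slot 24 ⇒ 0x57007 (P1/RW1/US1/PS0)
  lvl2: tbl 0x57, slot 14 ⇒ 0x59007 (P1/RW1/US1/PS0)
  ⇒ phys 0x591D6  [3 reads]
#6 VA=0x783E00942 (r,kernel):
  lvl0: tbl 0x2F, slot 30 ⇒ 0x5B007 (P1/RW1/US1/PS0)
  lvl1: tbl 0x5B, slot 31 ⇒ 0x5B002 (P0/RW1/US0/PS0)
  ⇒ fault: PAGE_NOT_PRESENT  — 2 lookups

Access #2 PA: FAULT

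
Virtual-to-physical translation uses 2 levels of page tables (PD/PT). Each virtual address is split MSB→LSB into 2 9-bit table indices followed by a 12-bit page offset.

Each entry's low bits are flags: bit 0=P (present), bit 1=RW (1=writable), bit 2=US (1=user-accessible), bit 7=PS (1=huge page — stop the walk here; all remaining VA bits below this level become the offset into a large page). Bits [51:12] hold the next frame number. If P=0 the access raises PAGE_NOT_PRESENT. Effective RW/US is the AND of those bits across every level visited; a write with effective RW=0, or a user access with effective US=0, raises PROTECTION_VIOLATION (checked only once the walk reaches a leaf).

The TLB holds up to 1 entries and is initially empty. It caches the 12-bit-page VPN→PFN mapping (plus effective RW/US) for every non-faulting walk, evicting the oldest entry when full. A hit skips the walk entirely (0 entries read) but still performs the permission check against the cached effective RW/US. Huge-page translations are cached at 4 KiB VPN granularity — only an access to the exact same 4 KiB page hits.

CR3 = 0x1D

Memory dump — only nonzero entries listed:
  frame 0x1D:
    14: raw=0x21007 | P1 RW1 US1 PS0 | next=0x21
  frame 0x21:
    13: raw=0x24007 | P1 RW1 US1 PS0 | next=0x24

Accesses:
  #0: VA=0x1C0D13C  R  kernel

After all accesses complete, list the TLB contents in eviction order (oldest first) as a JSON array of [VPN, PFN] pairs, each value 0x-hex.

Trace:
#0 VA=0x1C0D13C (r,kernel):
  L0 @0x1D[14] → 0x21007  P=1,RW=1,US=1,PS=0
  L1 @0x21[13] → 0x24007  P=1,RW=1,US=1,PS=0
  ✓ 0x2413C  — 2 lookups

TLB: [["0x1C0D", "0x24"]]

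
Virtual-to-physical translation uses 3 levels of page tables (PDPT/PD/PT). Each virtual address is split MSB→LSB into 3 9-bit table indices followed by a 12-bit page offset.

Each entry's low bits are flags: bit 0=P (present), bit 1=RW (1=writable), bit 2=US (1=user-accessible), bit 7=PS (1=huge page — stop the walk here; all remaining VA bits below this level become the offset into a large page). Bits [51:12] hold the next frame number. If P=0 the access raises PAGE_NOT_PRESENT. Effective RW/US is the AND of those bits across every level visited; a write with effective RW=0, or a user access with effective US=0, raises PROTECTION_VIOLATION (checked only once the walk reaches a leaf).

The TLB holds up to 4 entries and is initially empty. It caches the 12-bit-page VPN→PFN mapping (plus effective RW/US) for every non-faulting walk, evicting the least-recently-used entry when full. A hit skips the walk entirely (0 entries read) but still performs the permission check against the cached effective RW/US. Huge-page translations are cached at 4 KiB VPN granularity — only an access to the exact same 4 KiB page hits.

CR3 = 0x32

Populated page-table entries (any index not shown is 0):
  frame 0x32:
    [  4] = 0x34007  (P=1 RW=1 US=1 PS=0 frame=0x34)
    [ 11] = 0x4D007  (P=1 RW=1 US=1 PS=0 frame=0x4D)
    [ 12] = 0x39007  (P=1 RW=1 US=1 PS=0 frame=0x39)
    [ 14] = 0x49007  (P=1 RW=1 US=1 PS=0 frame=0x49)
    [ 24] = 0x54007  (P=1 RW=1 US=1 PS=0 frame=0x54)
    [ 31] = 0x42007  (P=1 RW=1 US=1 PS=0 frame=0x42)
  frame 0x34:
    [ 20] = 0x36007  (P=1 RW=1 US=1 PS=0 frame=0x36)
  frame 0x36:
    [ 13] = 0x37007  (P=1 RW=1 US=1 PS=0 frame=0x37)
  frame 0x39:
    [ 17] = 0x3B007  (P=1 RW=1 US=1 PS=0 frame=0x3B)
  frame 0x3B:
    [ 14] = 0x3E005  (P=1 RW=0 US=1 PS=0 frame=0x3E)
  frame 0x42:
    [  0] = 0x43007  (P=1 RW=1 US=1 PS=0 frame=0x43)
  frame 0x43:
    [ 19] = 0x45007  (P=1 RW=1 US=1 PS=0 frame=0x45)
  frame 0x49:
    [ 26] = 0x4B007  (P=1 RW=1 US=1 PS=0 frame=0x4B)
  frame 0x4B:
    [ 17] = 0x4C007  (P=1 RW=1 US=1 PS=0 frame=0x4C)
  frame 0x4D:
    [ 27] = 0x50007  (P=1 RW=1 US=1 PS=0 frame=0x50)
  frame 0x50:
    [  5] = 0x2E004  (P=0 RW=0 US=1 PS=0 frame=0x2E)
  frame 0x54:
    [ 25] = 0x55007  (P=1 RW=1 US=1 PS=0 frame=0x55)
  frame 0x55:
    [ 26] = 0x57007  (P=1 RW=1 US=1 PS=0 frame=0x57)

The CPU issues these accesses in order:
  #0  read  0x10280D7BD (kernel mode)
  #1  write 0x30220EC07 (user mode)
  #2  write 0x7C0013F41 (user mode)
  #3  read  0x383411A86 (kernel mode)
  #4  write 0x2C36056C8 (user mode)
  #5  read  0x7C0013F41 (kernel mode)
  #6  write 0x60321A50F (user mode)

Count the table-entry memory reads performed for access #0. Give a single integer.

Per-access translation:
#0 VA=0x10280D7BD (r,kernel):
  lvl0: tbl 0x32, slot 4 ⇒ 0x34007 (P1/RW1/US1/PS0)
  lvl1: tbl 0x34, slot 20 ⇒ 0x36007 (P1/RW1/US1/PS0)
  lvl2: tbl 0x36, slot 13 ⇒ 0x37007 (P1/RW1/US1/PS0)
  → PA=0x377BD  (3 entries read)
#1 VA=0x30220EC07 (w,user):
  lvl0: tbl 0x32, slot 12 ⇒ 0x39007 (P1/RW1/US1/PS0)
  lvl1: tbl 0x39, slot 17 ⇒ 0x3B007 (P1/RW1/US1/PS0)
  lvl2: tbl 0x3B, slot 14 ⇒ 0x3E005 (P1/RW0/US1/PS0)
  ⇒ fault: PROTECTION_VIOLATION  — 3 lookups
#2 VA=0x7C0013F41 (w,user):
  lvl0: tbl 0x32, slot 31 ⇒ 0x42007 (P1/RW1/US1/PS0)
  lvl1: tbl 0x42, slot 0 ⇒ 0x43007 (P1/RW1/US1/PS0)
  lvl2: tbl 0x43, slot 19 ⇒ 0x45007 (P1/RW1/US1/PS0)
  → PA=0x45F41  (3 entries read)
#3 VA=0x383411A86 (r,kernel):
  lvl0: tbl 0x32, slot 14 ⇒ 0x49007 (P1/RW1/US1/PS0)
  lvl1: tbl 0x49, slot 26 ⇒ 0x4B007 (P1/RW1/US1/PS0)
  lvl2: tbl 0x4B, slot 17 ⇒ 0x4C007 (P1/RW1/US1/PS0)
  → PA=0x4CA86  (3 entries read)
#4 VA=0x2C36056C8 (w,user):
  lvl0: tbl 0x32, slot 11 ⇒ 0x4D007 (P1/RW1/US1/PS0)
  lvl1: tbl 0x4D, slot 27 ⇒ 0x50007 (P1/RW1/US1/PS0)
  lvl2: tbl 0x50, slot 5 ⇒ 0x2E004 (P0/RW0/US1/PS0)
  ⇒ fault: PAGE_NOT_PRESENT  — 3 lookups
#5 VA=0x7C0013F41 (r,kernel):
  TLB hit vpn=0x7C0013 → PA=0x45F41
#6 VA=0x60321A50F (w,user):
  lvl0: tbl 0x32, slot 24 ⇒ 0x54007 (P1/RW1/US1/PS0)
  lvl1: tbl 0x54, slot 25 ⇒ 0x55007 (P1/RW1/US1/PS0)
  lvl2: tbl 0x55, slot 26 ⇒ 0x57007 (P1/RW1/US1/PS0)
  → PA=0x5750F  (3 entries read)

Entries read for #0: 3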